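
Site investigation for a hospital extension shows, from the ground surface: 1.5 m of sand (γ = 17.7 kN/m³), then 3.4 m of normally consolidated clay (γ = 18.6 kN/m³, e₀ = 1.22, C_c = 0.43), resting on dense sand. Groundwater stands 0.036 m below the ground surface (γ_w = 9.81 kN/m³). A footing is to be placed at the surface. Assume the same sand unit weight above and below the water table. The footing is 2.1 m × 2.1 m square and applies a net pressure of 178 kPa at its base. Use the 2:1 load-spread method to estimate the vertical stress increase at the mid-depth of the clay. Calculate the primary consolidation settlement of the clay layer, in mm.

Mid-depth of clay below the ground surface: z = 1.5 + 3.4/2 = 3.2 m.
Total vertical stress at mid-clay: σ_v = 17.7×1.5 + 18.6×1.7 = 58.17 kPa.
Pore pressure: u = 9.81×(3.2 − 0.036) = 31.039 kPa.
Initial effective stress: σ'_0 = σ_v − u = 58.17 − 31.039 = 27.131 kPa.
Stress increase at mid-clay by the 2:1 spreading method:
Δσ = qBL/((B+z)(L+z)) = 178×2.1×2.1/((2.1+3.2)(2.1+3.2)) = 27.945 kPa
Final effective stress: σ'_f = σ'_0 + Δσ = 27.131 + 27.945 = 55.076 kPa.
Normally consolidated clay, so the full stress increment lies on the virgin compression line:
S_c = C_c·H/(1+e₀)·log₁₀(σ'_f/σ'_0) = 0.43×3.4/(1+1.22)×log₁₀(55.076/27.131)
    = 0.65856 × 0.3075 = 0.2025 m

S_c ≈ 203 mm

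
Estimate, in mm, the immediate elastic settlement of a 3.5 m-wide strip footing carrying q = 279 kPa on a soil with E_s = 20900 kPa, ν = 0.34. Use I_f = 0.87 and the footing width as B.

S_e ≈ 35.9 mm

Immediate (elastic) settlement: S_e = q·B·(1−ν²)/E_s · I_f.
S_e = 279 × 3.5 × (1 − 0.34²) / 20900 × 0.87
    = 279 × 3.5 × 0.8844 / 20900 × 0.87
    = 0.03595 m = 35.95 mm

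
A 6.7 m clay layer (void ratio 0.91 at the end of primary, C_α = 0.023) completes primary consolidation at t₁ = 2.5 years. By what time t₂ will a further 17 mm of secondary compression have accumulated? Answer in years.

t₂ ≈ 4.06 years

S_s = C_α·H/(1+e_p)·log₁₀(t₂/t₁) ⇒ log₁₀(t₂/t₁) = S_s·(1+e_p)/(C_α·H).
log₁₀(t₂/t₁) = 0.017 × (1+0.91) / (0.023×6.7) = 0.2107
t₂ = t₁ × 10^0.2107 = 2.5 × 1.624 = 4.061 years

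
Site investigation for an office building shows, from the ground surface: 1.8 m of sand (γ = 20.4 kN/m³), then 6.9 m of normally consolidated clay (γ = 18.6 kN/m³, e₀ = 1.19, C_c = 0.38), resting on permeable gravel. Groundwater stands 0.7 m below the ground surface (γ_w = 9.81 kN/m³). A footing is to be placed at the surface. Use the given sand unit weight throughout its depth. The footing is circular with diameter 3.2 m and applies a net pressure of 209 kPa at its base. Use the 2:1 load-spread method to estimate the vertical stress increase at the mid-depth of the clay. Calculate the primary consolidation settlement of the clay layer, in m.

Mid-depth of clay below the ground surface: z = 1.8 + 6.9/2 = 5.25 m.
Total vertical stress at mid-clay: σ_v = 20.4×1.8 + 18.6×3.45 = 100.89 kPa.
Pore pressure: u = 9.81×(5.25 − 0.7) = 44.636 kPa.
Initial effective stress: σ'_0 = σ_v − u = 100.89 − 44.636 = 56.254 kPa.
Stress increase at mid-clay by the 2:1 spreading method:
Δσ ≈ qD²/(D+z)² = 209×3.2²/(3.2+5.25)² = 29.973 kPa
Final effective stress: σ'_f = σ'_0 + Δσ = 56.254 + 29.973 = 86.227 kPa.
Normally consolidated clay, so the full stress increment lies on the virgin compression line:
S_c = C_c·H/(1+e₀)·log₁₀(σ'_f/σ'_0) = 0.38×6.9/(1+1.19)×log₁₀(86.227/56.254)
    = 1.1973 × 0.18549 = 0.2221 m

S_c ≈ 0.222 m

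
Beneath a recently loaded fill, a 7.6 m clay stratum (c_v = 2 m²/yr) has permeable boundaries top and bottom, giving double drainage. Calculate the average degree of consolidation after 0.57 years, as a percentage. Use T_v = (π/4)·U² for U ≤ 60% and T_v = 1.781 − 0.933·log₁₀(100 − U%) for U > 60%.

Drainage path length: H_d = H/2 = 3.8 m (double drainage).
T_v = c_v·t/H_d² = 2×0.57/3.8² = 0.078947.
T_v = 0.078947 corresponds to the U ≤ 60% branch:
U = √(4T_v/π) = 0.317

U ≈ 31.7 %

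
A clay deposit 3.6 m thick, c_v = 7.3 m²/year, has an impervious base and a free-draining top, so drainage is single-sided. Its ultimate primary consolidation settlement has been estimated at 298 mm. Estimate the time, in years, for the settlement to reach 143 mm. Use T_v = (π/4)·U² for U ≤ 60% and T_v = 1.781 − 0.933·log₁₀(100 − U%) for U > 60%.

Drainage path length: H_d = H = 3.6 m (single drainage).
U = S(t)/S_ult = 143/298 = 0.4799.
U ≤ 60%: T_v = (π/4)·U² = (π/4)×0.47987² = 0.18085.
t = T_v·H_d²/c_v = 0.18085×3.6²/7.3 = 0.3211 years.

t ≈ 0.321 years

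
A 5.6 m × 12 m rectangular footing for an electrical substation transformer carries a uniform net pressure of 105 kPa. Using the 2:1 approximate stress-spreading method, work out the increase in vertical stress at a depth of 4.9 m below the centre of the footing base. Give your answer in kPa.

By the 2:1 method the load spreads at 1 horizontal : 2 vertical, so at depth z the loaded area has grown by z in each plan dimension:
Δσ = qBL/((B+z)(L+z)) = 105×5.6×12/((5.6+4.9)(12+4.9)) = 39.763 kPa

Δσ_z ≈ 39.8 kPa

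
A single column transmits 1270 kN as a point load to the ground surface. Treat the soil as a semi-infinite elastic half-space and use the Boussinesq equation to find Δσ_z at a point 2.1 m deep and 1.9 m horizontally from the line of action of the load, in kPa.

Boussinesq vertical stress below a point load on an elastic half-space:
Δσ_z = 3P/(2πz²) · [1 + (r/z)²]^(−5/2)
r/z = 1.9/2.1 = 0.90476; [1+(r/z)²]^(−5/2) = 0.22421.
Δσ_z = 3×1270/(2π×2.1²) × 0.22421 = 137.5 × 0.22421 = 30.83 kPa

Δσ_z ≈ 30.8 kPa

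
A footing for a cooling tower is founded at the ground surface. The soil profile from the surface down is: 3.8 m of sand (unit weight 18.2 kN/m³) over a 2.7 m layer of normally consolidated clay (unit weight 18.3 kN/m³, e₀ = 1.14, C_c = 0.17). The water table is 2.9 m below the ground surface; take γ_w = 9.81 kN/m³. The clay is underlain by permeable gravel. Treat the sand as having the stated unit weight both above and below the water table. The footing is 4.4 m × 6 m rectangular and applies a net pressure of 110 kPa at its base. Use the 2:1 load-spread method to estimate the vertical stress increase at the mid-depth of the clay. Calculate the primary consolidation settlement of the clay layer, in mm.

Mid-depth of clay below the ground surface: z = 3.8 + 2.7/2 = 5.15 m.
Total vertical stress at mid-clay: σ_v = 18.2×3.8 + 18.3×1.35 = 93.865 kPa.
Pore pressure: u = 9.81×(5.15 − 2.9) = 22.073 kPa.
Initial effective stress: σ'_0 = σ_v − u = 93.865 − 22.073 = 71.792 kPa.
Stress increase at mid-clay by the 2:1 spreading method:
Δσ = qBL/((B+z)(L+z)) = 110×4.4×6/((4.4+5.15)(6+5.15)) = 27.272 kPa
Final effective stress: σ'_f = σ'_0 + Δσ = 71.792 + 27.272 = 99.064 kPa.
Normally consolidated clay, so the full stress increment lies on the virgin compression line:
S_c = C_c·H/(1+e₀)·log₁₀(σ'_f/σ'_0) = 0.17×2.7/(1+1.14)×log₁₀(99.064/71.792)
    = 0.21449 × 0.13984 = 0.02999 m

S_c ≈ 30 mm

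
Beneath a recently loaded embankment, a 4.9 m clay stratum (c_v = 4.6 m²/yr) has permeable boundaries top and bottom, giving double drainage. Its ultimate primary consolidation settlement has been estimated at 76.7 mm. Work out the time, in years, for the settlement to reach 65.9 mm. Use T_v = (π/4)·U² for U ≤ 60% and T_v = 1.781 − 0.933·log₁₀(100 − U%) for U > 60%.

t ≈ 0.926 years

Drainage path length: H_d = H/2 = 2.45 m (double drainage).
U = S(t)/S_ult = 65.9/76.7 = 0.8592.
U > 60%: T_v = 1.781 − 0.933·log₁₀(100 − 85.919) = 0.70933.
t = T_v·H_d²/c_v = 0.70933×2.45²/4.6 = 0.9256 years.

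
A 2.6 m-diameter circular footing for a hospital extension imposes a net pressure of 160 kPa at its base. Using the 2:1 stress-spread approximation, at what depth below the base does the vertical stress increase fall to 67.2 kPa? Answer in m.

z ≈ 1.41 m

2:1 spreading — at depth z the loaded area has grown by z in each plan dimension:
qD²/(D+z)² = Δσ_z ⇒ z = D(√(q/Δσ_z) − 1) = 2.6×(√(160/67.2) − 1) = 1.412 m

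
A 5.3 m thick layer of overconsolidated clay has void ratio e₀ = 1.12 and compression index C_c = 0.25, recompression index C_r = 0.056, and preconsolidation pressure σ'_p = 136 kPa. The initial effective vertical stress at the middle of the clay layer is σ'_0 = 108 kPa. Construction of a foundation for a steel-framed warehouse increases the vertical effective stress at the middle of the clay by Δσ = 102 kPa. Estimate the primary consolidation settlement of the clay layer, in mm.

Final effective stress: σ'_f = 108 + 102 = 210 kPa.
σ'_f = 210 > σ'_p = 136 kPa, so the stress path crosses the preconsolidation pressure — recompression up to σ'_p, then virgin compression beyond:
S_c = H/(1+e₀)·[C_r·log₁₀(σ'_p/σ'_0) + C_c·log₁₀(σ'_f/σ'_p)]
    = 5.3/2.12 × [0.056×log₁₀(136/108) + 0.25×log₁₀(210/136)]
    = 2.5 × [0.0056064 + 0.04717] = 0.1319 m

S_c ≈ 132 mm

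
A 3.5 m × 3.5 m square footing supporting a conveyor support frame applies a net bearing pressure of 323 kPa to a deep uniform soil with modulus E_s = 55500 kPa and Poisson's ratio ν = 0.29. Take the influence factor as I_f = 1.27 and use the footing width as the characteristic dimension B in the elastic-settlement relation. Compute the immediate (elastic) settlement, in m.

Immediate (elastic) settlement: S_e = q·B·(1−ν²)/E_s · I_f.
S_e = 323 × 3.5 × (1 − 0.29²) / 55500 × 1.27
    = 323 × 3.5 × 0.9159 / 55500 × 1.27
    = 0.02369 m

S_e ≈ 0.0237 m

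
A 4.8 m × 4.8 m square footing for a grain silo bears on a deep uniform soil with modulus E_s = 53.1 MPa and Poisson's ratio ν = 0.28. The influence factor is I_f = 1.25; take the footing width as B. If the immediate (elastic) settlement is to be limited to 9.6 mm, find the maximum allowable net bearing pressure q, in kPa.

E_s = 53.1 MPa = 53100 kPa.
S_e = q·B·(1−ν²)/E_s · I_f  ⇒  q = S_e·E_s / (B·(1−ν²)·I_f).
q = 0.0096 × 53100 / (4.8 × 0.9216 × 1.25) = 92.19 kPa

q ≈ 92.2 kPa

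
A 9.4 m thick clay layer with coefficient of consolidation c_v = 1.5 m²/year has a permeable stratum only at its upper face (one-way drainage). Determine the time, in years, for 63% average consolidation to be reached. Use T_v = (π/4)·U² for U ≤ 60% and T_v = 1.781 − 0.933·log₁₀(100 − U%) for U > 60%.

t ≈ 18.7 years

Drainage path length: H_d = H = 9.4 m (single drainage).
U > 60%: T_v = 1.781 − 0.933·log₁₀(100 − 63) = 0.31787.
t = T_v·H_d²/c_v = 0.31787×9.4²/1.5 = 18.72 years.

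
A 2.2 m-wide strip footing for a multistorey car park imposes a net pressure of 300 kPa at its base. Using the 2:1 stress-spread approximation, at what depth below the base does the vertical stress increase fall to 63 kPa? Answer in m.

z ≈ 8.28 m

2:1 spreading — at depth z the loaded area has grown by z in each plan dimension:
qB/(B+z) = Δσ_z ⇒ z = qB/Δσ_z − B = 300×2.2/63 − 2.2 = 8.276 m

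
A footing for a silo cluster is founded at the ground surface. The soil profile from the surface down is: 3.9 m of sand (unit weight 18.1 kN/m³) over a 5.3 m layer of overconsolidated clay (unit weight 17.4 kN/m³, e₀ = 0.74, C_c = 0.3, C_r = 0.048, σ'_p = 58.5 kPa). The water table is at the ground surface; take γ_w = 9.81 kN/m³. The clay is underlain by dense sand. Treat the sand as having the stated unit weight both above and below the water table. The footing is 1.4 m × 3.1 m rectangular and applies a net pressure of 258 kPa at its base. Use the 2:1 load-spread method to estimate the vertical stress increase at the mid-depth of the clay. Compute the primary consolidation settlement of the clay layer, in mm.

S_c ≈ 61 mm

Mid-depth of clay below the ground surface: z = 3.9 + 5.3/2 = 6.55 m.
Total vertical stress at mid-clay: σ_v = 18.1×3.9 + 17.4×2.65 = 116.7 kPa.
Pore pressure: u = 9.81×(6.55 − 0) = 64.255 kPa.
Initial effective stress: σ'_0 = σ_v − u = 116.7 − 64.255 = 52.445 kPa.
Stress increase at mid-clay by the 2:1 spreading method:
Δσ = qBL/((B+z)(L+z)) = 258×1.4×3.1/((1.4+6.55)(3.1+6.55)) = 14.595 kPa
Final effective stress: σ'_f = 52.445 + 14.595 = 67.04 kPa.
σ'_f = 67.04 > σ'_p = 58.5 kPa, so the stress path crosses the preconsolidation pressure — recompression up to σ'_p, then virgin compression beyond:
S_c = H/(1+e₀)·[C_r·log₁₀(σ'_p/σ'_0) + C_c·log₁₀(σ'_f/σ'_p)]
    = 5.3/1.74 × [0.048×log₁₀(58.5/52.445) + 0.3×log₁₀(67.04/58.5)]
    = 3.046 × [0.0022777 + 0.017753] = 0.06101 m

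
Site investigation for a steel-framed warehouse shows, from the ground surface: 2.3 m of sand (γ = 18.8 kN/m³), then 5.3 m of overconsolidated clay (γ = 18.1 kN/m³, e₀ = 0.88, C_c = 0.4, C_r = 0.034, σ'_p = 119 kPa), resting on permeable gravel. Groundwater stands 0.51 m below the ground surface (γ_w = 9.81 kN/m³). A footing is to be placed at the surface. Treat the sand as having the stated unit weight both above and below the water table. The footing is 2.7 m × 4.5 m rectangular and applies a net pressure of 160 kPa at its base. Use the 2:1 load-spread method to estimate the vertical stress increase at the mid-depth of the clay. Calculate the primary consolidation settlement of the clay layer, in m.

Mid-depth of clay below the ground surface: z = 2.3 + 5.3/2 = 4.95 m.
Total vertical stress at mid-clay: σ_v = 18.8×2.3 + 18.1×2.65 = 91.205 kPa.
Pore pressure: u = 9.81×(4.95 − 0.51) = 43.556 kPa.
Initial effective stress: σ'_0 = σ_v − u = 91.205 − 43.556 = 47.649 kPa.
Stress increase at mid-clay by the 2:1 spreading method:
Δσ = qBL/((B+z)(L+z)) = 160×2.7×4.5/((2.7+4.95)(4.5+4.95)) = 26.891 kPa
Final effective stress: σ'_f = 47.649 + 26.891 = 74.54 kPa.
σ'_f = 74.54 ≤ σ'_p = 119 kPa, so the clay remains overconsolidated and only the recompression index applies:
S_c = C_r·H/(1+e₀)·log₁₀(σ'_f/σ'_0) = 0.034×5.3/1.88×log₁₀(74.54/47.649)
    = 0.095849 × 0.19434 = 0.01863 m

S_c ≈ 0.0186 m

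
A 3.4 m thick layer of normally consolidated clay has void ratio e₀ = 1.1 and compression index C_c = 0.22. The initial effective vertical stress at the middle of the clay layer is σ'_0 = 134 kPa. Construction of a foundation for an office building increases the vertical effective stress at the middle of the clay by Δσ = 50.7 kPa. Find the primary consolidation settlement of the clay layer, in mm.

S_c ≈ 49.6 mm

Final effective stress: σ'_f = σ'_0 + Δσ = 134 + 50.7 = 184.7 kPa.
Normally consolidated clay, so the full stress increment lies on the virgin compression line:
S_c = C_c·H/(1+e₀)·log₁₀(σ'_f/σ'_0) = 0.22×3.4/(1+1.1)×log₁₀(184.7/134)
    = 0.35619 × 0.13936 = 0.04964 m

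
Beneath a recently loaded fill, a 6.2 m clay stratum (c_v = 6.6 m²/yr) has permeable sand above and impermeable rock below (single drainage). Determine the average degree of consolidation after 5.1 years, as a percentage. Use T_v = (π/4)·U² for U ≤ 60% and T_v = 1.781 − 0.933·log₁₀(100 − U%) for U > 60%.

Drainage path length: H_d = H = 6.2 m (single drainage).
T_v = c_v·t/H_d² = 6.6×5.1/6.2² = 0.87565.
T_v = 0.87565 corresponds to the U > 60% branch:
U = 1 − 10^((1.781 − T_v)/0.933)/100 = 0.9066

U ≈ 90.7 %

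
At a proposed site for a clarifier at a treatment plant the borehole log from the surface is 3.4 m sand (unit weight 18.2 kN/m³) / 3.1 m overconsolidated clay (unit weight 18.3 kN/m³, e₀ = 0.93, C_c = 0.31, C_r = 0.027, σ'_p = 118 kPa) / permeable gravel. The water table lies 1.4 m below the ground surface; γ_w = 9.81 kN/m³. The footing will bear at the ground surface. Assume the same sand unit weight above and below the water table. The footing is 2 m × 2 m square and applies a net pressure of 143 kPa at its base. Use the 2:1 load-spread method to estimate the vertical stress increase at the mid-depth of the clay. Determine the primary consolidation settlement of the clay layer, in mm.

S_c ≈ 3.65 mm

Mid-depth of clay below the ground surface: z = 3.4 + 3.1/2 = 4.95 m.
Total vertical stress at mid-clay: σ_v = 18.2×3.4 + 18.3×1.55 = 90.245 kPa.
Pore pressure: u = 9.81×(4.95 − 1.4) = 34.825 kPa.
Initial effective stress: σ'_0 = σ_v − u = 90.245 − 34.825 = 55.42 kPa.
Stress increase at mid-clay by the 2:1 spreading method:
Δσ = qBL/((B+z)(L+z)) = 143×2×2/((2+4.95)(2+4.95)) = 11.842 kPa
Final effective stress: σ'_f = 55.42 + 11.842 = 67.262 kPa.
σ'_f = 67.262 ≤ σ'_p = 118 kPa, so the clay remains overconsolidated and only the recompression index applies:
S_c = C_r·H/(1+e₀)·log₁₀(σ'_f/σ'_0) = 0.027×3.1/1.93×log₁₀(67.262/55.42)
    = 0.043367 × 0.084103 = 0.003647 m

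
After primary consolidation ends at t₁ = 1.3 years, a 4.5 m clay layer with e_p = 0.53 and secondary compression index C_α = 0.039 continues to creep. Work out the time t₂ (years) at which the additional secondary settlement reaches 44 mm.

S_s = C_α·H/(1+e_p)·log₁₀(t₂/t₁) ⇒ log₁₀(t₂/t₁) = S_s·(1+e_p)/(C_α·H).
log₁₀(t₂/t₁) = 0.044 × (1+0.53) / (0.039×4.5) = 0.3836
t₂ = t₁ × 10^0.3836 = 1.3 × 2.419 = 3.144 years

t₂ ≈ 3.14 years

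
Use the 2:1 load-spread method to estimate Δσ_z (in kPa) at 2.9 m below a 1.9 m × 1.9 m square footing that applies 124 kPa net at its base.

Δσ_z ≈ 19.4 kPa

By the 2:1 method the load spreads at 1 horizontal : 2 vertical, so at depth z the loaded area has grown by z in each plan dimension:
Δσ = qBL/((B+z)(L+z)) = 124×1.9×1.9/((1.9+2.9)(1.9+2.9)) = 19.429 kPa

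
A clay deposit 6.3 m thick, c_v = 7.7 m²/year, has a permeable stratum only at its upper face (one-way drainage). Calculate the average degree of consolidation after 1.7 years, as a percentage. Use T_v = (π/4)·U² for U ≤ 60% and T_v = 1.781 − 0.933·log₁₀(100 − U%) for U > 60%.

Drainage path length: H_d = H = 6.3 m (single drainage).
T_v = c_v·t/H_d² = 7.7×1.7/6.3² = 0.32981.
T_v = 0.32981 corresponds to the U > 60% branch:
U = 1 − 10^((1.781 − T_v)/0.933)/100 = 0.6407

U ≈ 64.1 %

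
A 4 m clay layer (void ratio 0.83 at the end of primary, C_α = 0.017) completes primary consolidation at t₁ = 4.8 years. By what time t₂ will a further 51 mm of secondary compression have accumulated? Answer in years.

t₂ ≈ 113 years

S_s = C_α·H/(1+e_p)·log₁₀(t₂/t₁) ⇒ log₁₀(t₂/t₁) = S_s·(1+e_p)/(C_α·H).
log₁₀(t₂/t₁) = 0.051 × (1+0.83) / (0.017×4) = 1.373
t₂ = t₁ × 10^1.373 = 4.8 × 23.58 = 113.2 years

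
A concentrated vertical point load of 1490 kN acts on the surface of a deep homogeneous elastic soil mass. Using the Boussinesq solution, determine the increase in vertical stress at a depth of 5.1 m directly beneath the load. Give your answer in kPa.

Boussinesq vertical stress below a point load on an elastic half-space:
Δσ_z = 3P/(2πz²) · [1 + (r/z)²]^(−5/2)
r/z = 0/5.1 = 0; [1+(r/z)²]^(−5/2) = 1.
Δσ_z = 3×1490/(2π×5.1²) × 1 = 27.352 × 1 = 27.35 kPa

Δσ_z ≈ 27.4 kPa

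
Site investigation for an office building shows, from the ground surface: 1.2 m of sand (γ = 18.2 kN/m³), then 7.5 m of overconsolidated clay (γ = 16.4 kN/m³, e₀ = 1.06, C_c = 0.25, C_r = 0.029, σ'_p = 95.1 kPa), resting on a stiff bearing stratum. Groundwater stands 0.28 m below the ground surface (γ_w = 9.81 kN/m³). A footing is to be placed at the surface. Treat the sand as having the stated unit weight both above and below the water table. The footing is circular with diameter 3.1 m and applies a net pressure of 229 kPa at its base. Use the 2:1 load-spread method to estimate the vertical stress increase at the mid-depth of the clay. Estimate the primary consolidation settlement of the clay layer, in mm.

S_c ≈ 29.6 mm

Mid-depth of clay below the ground surface: z = 1.2 + 7.5/2 = 4.95 m.
Total vertical stress at mid-clay: σ_v = 18.2×1.2 + 16.4×3.75 = 83.34 kPa.
Pore pressure: u = 9.81×(4.95 − 0.28) = 45.813 kPa.
Initial effective stress: σ'_0 = σ_v − u = 83.34 − 45.813 = 37.527 kPa.
Stress increase at mid-clay by the 2:1 spreading method:
Δσ ≈ qD²/(D+z)² = 229×3.1²/(3.1+4.95)² = 33.96 kPa
Final effective stress: σ'_f = 37.527 + 33.96 = 71.487 kPa.
σ'_f = 71.487 ≤ σ'_p = 95.1 kPa, so the clay remains overconsolidated and only the recompression index applies:
S_c = C_r·H/(1+e₀)·log₁₀(σ'_f/σ'_0) = 0.029×7.5/2.06×log₁₀(71.487/37.527)
    = 0.10558 × 0.27988 = 0.02955 m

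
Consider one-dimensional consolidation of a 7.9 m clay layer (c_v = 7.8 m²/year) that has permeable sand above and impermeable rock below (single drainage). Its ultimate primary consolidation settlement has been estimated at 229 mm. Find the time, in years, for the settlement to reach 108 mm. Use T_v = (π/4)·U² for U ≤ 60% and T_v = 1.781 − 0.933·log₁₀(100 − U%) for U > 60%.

Drainage path length: H_d = H = 7.9 m (single drainage).
U = S(t)/S_ult = 108/229 = 0.4716.
U ≤ 60%: T_v = (π/4)·U² = (π/4)×0.47162² = 0.17469.
t = T_v·H_d²/c_v = 0.17469×7.9²/7.8 = 1.398 years.

t ≈ 1.4 years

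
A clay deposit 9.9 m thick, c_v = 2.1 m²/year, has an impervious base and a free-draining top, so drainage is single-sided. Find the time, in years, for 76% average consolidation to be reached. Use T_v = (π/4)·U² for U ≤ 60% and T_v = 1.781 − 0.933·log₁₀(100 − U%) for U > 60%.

Drainage path length: H_d = H = 9.9 m (single drainage).
U > 60%: T_v = 1.781 − 0.933·log₁₀(100 − 76) = 0.49326.
t = T_v·H_d²/c_v = 0.49326×9.9²/2.1 = 23.02 years.

t ≈ 23 years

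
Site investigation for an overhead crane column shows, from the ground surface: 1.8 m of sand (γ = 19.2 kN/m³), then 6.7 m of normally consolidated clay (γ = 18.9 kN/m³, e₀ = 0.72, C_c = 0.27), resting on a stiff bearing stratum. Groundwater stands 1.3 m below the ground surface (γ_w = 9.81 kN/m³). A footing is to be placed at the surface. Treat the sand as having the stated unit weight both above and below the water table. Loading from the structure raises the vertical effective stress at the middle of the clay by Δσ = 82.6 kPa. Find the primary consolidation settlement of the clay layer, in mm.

Mid-depth of clay below the ground surface: z = 1.8 + 6.7/2 = 5.15 m.
Total vertical stress at mid-clay: σ_v = 19.2×1.8 + 18.9×3.35 = 97.875 kPa.
Pore pressure: u = 9.81×(5.15 − 1.3) = 37.769 kPa.
Initial effective stress: σ'_0 = σ_v − u = 97.875 − 37.769 = 60.106 kPa.
Final effective stress: σ'_f = σ'_0 + Δσ = 60.106 + 82.6 = 142.71 kPa.
Normally consolidated clay, so the full stress increment lies on the virgin compression line:
S_c = C_c·H/(1+e₀)·log₁₀(σ'_f/σ'_0) = 0.27×6.7/(1+0.72)×log₁₀(142.71/60.106)
    = 1.0517 × 0.37554 = 0.395 m

S_c ≈ 395 mm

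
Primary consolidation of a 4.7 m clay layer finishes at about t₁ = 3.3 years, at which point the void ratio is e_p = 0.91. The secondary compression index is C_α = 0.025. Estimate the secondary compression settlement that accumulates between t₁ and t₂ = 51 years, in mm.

Secondary compression: S_s = C_α·H/(1+e_p)·log₁₀(t₂/t₁)
S_s = 0.025×4.7/(1+0.91)×log₁₀(51/3.3)
    = 0.06152 × 1.189 = 0.07315 m

S_s ≈ 73.1 mm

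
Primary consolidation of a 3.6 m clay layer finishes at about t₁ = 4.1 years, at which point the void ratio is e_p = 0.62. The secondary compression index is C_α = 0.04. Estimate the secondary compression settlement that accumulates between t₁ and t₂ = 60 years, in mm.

Secondary compression: S_s = C_α·H/(1+e_p)·log₁₀(t₂/t₁)
S_s = 0.04×3.6/(1+0.62)×log₁₀(60/4.1)
    = 0.08889 × 1.165 = 0.1036 m

S_s ≈ 104 mm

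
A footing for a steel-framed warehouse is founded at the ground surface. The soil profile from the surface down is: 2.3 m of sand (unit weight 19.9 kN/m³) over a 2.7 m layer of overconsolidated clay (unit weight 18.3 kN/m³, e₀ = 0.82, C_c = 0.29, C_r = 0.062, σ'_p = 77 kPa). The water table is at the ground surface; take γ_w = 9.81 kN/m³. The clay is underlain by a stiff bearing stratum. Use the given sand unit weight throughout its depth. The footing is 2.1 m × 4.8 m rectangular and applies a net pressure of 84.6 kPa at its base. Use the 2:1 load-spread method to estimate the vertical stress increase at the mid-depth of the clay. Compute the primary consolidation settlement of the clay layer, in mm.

Mid-depth of clay below the ground surface: z = 2.3 + 2.7/2 = 3.65 m.
Total vertical stress at mid-clay: σ_v = 19.9×2.3 + 18.3×1.35 = 70.475 kPa.
Pore pressure: u = 9.81×(3.65 − 0) = 35.806 kPa.
Initial effective stress: σ'_0 = σ_v − u = 70.475 − 35.806 = 34.669 kPa.
Stress increase at mid-clay by the 2:1 spreading method:
Δσ = qBL/((B+z)(L+z)) = 84.6×2.1×4.8/((2.1+3.65)(4.8+3.65)) = 17.551 kPa
Final effective stress: σ'_f = 34.669 + 17.551 = 52.22 kPa.
σ'_f = 52.22 ≤ σ'_p = 77 kPa, so the clay remains overconsolidated and only the recompression index applies:
S_c = C_r·H/(1+e₀)·log₁₀(σ'_f/σ'_0) = 0.062×2.7/1.82×log₁₀(52.22/34.669)
    = 0.091977 × 0.1779 = 0.01636 m

S_c ≈ 16.4 mm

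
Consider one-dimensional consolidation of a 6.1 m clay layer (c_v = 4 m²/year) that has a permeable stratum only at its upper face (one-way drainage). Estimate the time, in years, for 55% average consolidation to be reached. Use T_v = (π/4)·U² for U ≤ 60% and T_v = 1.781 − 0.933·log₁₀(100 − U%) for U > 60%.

t ≈ 2.21 years

Drainage path length: H_d = H = 6.1 m (single drainage).
U ≤ 60%: T_v = (π/4)·U² = (π/4)×0.55² = 0.23758.
t = T_v·H_d²/c_v = 0.23758×6.1²/4 = 2.21 years.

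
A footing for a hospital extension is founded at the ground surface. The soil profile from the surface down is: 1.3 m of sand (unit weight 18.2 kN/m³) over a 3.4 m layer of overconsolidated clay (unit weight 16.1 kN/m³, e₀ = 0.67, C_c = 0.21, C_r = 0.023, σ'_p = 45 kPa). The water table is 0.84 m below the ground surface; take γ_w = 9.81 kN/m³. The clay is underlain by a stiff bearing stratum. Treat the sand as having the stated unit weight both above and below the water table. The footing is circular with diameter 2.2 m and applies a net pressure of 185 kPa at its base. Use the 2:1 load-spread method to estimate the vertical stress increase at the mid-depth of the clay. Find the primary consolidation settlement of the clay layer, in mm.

S_c ≈ 70.7 mm

Mid-depth of clay below the ground surface: z = 1.3 + 3.4/2 = 3 m.
Total vertical stress at mid-clay: σ_v = 18.2×1.3 + 16.1×1.7 = 51.03 kPa.
Pore pressure: u = 9.81×(3 − 0.84) = 21.19 kPa.
Initial effective stress: σ'_0 = σ_v − u = 51.03 − 21.19 = 29.84 kPa.
Stress increase at mid-clay by the 2:1 spreading method:
Δσ ≈ qD²/(D+z)² = 185×2.2²/(2.2+3)² = 33.114 kPa
Final effective stress: σ'_f = 29.84 + 33.114 = 62.954 kPa.
σ'_f = 62.954 > σ'_p = 45 kPa, so the stress path crosses the preconsolidation pressure — recompression up to σ'_p, then virgin compression beyond:
S_c = H/(1+e₀)·[C_r·log₁₀(σ'_p/σ'_0) + C_c·log₁₀(σ'_f/σ'_p)]
    = 3.4/1.67 × [0.023×log₁₀(45/29.84) + 0.21×log₁₀(62.954/45)]
    = 2.0359 × [0.0041035 + 0.03062] = 0.07069 m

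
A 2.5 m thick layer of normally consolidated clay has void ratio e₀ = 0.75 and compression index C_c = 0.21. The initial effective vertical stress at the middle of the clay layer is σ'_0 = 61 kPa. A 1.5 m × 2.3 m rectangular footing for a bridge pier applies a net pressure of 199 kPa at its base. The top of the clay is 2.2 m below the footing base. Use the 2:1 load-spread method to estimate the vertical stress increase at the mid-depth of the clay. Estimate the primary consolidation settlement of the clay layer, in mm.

S_c ≈ 43.4 mm

Mid-depth of clay below the footing base: z = 2.2 + 2.5/2 = 3.45 m.
Stress increase at mid-clay by the 2:1 spreading method:
Δσ = qBL/((B+z)(L+z)) = 199×1.5×2.3/((1.5+3.45)(2.3+3.45)) = 24.121 kPa
Final effective stress: σ'_f = σ'_0 + Δσ = 61 + 24.121 = 85.121 kPa.
Normally consolidated clay, so the full stress increment lies on the virgin compression line:
S_c = C_c·H/(1+e₀)·log₁₀(σ'_f/σ'_0) = 0.21×2.5/(1+0.75)×log₁₀(85.121/61)
    = 0.3 × 0.14471 = 0.04341 m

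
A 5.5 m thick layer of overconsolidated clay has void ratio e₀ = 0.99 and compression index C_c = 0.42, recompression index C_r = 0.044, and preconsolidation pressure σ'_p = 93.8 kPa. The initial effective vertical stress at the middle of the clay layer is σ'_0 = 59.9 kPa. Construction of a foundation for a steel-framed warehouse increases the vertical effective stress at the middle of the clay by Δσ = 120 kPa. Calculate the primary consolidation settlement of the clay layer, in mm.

S_c ≈ 352 mm

Final effective stress: σ'_f = 59.9 + 120 = 179.9 kPa.
σ'_f = 179.9 > σ'_p = 93.8 kPa, so the stress path crosses the preconsolidation pressure — recompression up to σ'_p, then virgin compression beyond:
S_c = H/(1+e₀)·[C_r·log₁₀(σ'_p/σ'_0) + C_c·log₁₀(σ'_f/σ'_p)]
    = 5.5/1.99 × [0.044×log₁₀(93.8/59.9) + 0.42×log₁₀(179.9/93.8)]
    = 2.7638 × [0.0085701 + 0.11879] = 0.352 m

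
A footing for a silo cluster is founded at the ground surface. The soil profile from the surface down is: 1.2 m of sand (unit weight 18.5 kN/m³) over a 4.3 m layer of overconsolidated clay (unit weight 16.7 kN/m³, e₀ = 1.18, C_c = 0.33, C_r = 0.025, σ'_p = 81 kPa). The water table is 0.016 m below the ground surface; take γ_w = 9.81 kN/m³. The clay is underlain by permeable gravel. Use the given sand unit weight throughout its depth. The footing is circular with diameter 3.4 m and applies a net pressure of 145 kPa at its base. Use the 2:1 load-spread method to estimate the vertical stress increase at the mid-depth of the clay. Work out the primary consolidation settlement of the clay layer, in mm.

Mid-depth of clay below the ground surface: z = 1.2 + 4.3/2 = 3.35 m.
Total vertical stress at mid-clay: σ_v = 18.5×1.2 + 16.7×2.15 = 58.105 kPa.
Pore pressure: u = 9.81×(3.35 − 0.016) = 32.707 kPa.
Initial effective stress: σ'_0 = σ_v − u = 58.105 − 32.707 = 25.398 kPa.
Stress increase at mid-clay by the 2:1 spreading method:
Δσ ≈ qD²/(D+z)² = 145×3.4²/(3.4+3.35)² = 36.789 kPa
Final effective stress: σ'_f = 25.398 + 36.789 = 62.187 kPa.
σ'_f = 62.187 ≤ σ'_p = 81 kPa, so the clay remains overconsolidated and only the recompression index applies:
S_c = C_r·H/(1+e₀)·log₁₀(σ'_f/σ'_0) = 0.025×4.3/2.18×log₁₀(62.187/25.398)
    = 0.049313 × 0.3889 = 0.01918 m

S_c ≈ 19.2 mm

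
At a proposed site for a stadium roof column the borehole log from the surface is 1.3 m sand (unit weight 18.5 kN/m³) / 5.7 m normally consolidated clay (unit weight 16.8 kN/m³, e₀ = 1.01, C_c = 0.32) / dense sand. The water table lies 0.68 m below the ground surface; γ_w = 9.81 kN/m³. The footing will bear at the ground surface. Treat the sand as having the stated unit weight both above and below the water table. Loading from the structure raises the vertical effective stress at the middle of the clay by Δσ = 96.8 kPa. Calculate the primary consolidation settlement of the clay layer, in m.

Mid-depth of clay below the ground surface: z = 1.3 + 5.7/2 = 4.15 m.
Total vertical stress at mid-clay: σ_v = 18.5×1.3 + 16.8×2.85 = 71.93 kPa.
Pore pressure: u = 9.81×(4.15 − 0.68) = 34.041 kPa.
Initial effective stress: σ'_0 = σ_v − u = 71.93 − 34.041 = 37.889 kPa.
Final effective stress: σ'_f = σ'_0 + Δσ = 37.889 + 96.8 = 134.69 kPa.
Normally consolidated clay, so the full stress increment lies on the virgin compression line:
S_c = C_c·H/(1+e₀)·log₁₀(σ'_f/σ'_0) = 0.32×5.7/(1+1.01)×log₁₀(134.69/37.889)
    = 0.90746 × 0.55082 = 0.4998 m

S_c ≈ 0.5 m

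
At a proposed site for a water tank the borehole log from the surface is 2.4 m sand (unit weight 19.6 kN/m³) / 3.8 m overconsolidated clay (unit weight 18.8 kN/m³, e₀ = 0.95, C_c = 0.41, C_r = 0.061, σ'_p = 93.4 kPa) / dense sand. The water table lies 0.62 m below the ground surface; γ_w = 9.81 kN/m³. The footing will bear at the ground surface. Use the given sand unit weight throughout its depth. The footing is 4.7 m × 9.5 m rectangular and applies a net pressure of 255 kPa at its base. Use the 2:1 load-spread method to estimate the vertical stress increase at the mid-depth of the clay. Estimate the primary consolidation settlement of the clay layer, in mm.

S_c ≈ 172 mm

Mid-depth of clay below the ground surface: z = 2.4 + 3.8/2 = 4.3 m.
Total vertical stress at mid-clay: σ_v = 19.6×2.4 + 18.8×1.9 = 82.76 kPa.
Pore pressure: u = 9.81×(4.3 − 0.62) = 36.101 kPa.
Initial effective stress: σ'_0 = σ_v − u = 82.76 − 36.101 = 46.659 kPa.
Stress increase at mid-clay by the 2:1 spreading method:
Δσ = qBL/((B+z)(L+z)) = 255×4.7×9.5/((4.7+4.3)(9.5+4.3)) = 91.673 kPa
Final effective stress: σ'_f = 46.659 + 91.673 = 138.33 kPa.
σ'_f = 138.33 > σ'_p = 93.4 kPa, so the stress path crosses the preconsolidation pressure — recompression up to σ'_p, then virgin compression beyond:
S_c = H/(1+e₀)·[C_r·log₁₀(σ'_p/σ'_0) + C_c·log₁₀(σ'_f/σ'_p)]
    = 3.8/1.95 × [0.061×log₁₀(93.4/46.659) + 0.41×log₁₀(138.33/93.4)]
    = 1.9487 × [0.018386 + 0.069933] = 0.1721 m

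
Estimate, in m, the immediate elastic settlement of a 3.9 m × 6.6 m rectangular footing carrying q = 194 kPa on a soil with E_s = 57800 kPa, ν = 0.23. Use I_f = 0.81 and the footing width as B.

Immediate (elastic) settlement: S_e = q·B·(1−ν²)/E_s · I_f.
S_e = 194 × 3.9 × (1 − 0.23²) / 57800 × 0.81
    = 194 × 3.9 × 0.9471 / 57800 × 0.81
    = 0.01004 m

S_e ≈ 0.01 m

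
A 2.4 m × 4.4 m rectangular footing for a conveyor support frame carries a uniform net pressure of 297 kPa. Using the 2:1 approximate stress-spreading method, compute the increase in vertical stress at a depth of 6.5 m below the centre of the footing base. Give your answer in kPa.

By the 2:1 method the load spreads at 1 horizontal : 2 vertical, so at depth z the loaded area has grown by z in each plan dimension:
Δσ = qBL/((B+z)(L+z)) = 297×2.4×4.4/((2.4+6.5)(4.4+6.5)) = 32.33 kPa

Δσ_z ≈ 32.3 kPa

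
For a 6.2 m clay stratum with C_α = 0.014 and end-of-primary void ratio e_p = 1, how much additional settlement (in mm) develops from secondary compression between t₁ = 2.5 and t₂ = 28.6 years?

S_s ≈ 45.9 mm

Secondary compression: S_s = C_α·H/(1+e_p)·log₁₀(t₂/t₁)
S_s = 0.014×6.2/(1+1)×log₁₀(28.6/2.5)
    = 0.0434 × 1.058 = 0.04594 m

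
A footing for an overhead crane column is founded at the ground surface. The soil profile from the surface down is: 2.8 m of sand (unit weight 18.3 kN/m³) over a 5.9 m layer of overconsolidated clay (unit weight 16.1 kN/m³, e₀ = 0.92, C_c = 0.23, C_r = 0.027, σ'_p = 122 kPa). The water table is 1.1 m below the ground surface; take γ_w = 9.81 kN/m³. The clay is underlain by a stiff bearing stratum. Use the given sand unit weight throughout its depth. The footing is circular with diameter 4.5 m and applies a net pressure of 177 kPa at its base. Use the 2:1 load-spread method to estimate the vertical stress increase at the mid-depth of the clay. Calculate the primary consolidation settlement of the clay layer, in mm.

S_c ≈ 17.9 mm

Mid-depth of clay below the ground surface: z = 2.8 + 5.9/2 = 5.75 m.
Total vertical stress at mid-clay: σ_v = 18.3×2.8 + 16.1×2.95 = 98.735 kPa.
Pore pressure: u = 9.81×(5.75 − 1.1) = 45.617 kPa.
Initial effective stress: σ'_0 = σ_v − u = 98.735 − 45.617 = 53.118 kPa.
Stress increase at mid-clay by the 2:1 spreading method:
Δσ ≈ qD²/(D+z)² = 177×4.5²/(4.5+5.75)² = 34.115 kPa
Final effective stress: σ'_f = 53.118 + 34.115 = 87.233 kPa.
σ'_f = 87.233 ≤ σ'_p = 122 kPa, so the clay remains overconsolidated and only the recompression index applies:
S_c = C_r·H/(1+e₀)·log₁₀(σ'_f/σ'_0) = 0.027×5.9/1.92×log₁₀(87.233/53.118)
    = 0.082968 × 0.21544 = 0.01787 m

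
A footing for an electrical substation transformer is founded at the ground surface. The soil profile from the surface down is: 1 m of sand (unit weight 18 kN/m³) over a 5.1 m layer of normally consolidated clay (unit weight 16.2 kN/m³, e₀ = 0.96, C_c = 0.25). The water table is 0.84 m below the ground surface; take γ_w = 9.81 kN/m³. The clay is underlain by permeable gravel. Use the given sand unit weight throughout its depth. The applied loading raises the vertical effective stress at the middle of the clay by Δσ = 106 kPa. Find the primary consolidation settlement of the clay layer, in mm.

Mid-depth of clay below the ground surface: z = 1 + 5.1/2 = 3.55 m.
Total vertical stress at mid-clay: σ_v = 18×1 + 16.2×2.55 = 59.31 kPa.
Pore pressure: u = 9.81×(3.55 − 0.84) = 26.585 kPa.
Initial effective stress: σ'_0 = σ_v − u = 59.31 − 26.585 = 32.725 kPa.
Final effective stress: σ'_f = σ'_0 + Δσ = 32.725 + 106 = 138.72 kPa.
Normally consolidated clay, so the full stress increment lies on the virgin compression line:
S_c = C_c·H/(1+e₀)·log₁₀(σ'_f/σ'_0) = 0.25×5.1/(1+0.96)×log₁₀(138.72/32.725)
    = 0.65051 × 0.62726 = 0.408 m

S_c ≈ 408 mm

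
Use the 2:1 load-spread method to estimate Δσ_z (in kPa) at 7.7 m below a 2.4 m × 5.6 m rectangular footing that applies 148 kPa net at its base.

Δσ_z ≈ 14.8 kPa

By the 2:1 method the load spreads at 1 horizontal : 2 vertical, so at depth z the loaded area has grown by z in each plan dimension:
Δσ = qBL/((B+z)(L+z)) = 148×2.4×5.6/((2.4+7.7)(5.6+7.7)) = 14.808 kPa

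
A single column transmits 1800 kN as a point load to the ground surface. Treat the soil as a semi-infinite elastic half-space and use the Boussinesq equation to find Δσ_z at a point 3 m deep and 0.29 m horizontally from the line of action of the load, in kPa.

Boussinesq vertical stress below a point load on an elastic half-space:
Δσ_z = 3P/(2πz²) · [1 + (r/z)²]^(−5/2)
r/z = 0.29/3 = 0.096667; [1+(r/z)²]^(−5/2) = 0.97702.
Δσ_z = 3×1800/(2π×3²) × 0.97702 = 95.493 × 0.97702 = 93.3 kPa

Δσ_z ≈ 93.3 kPa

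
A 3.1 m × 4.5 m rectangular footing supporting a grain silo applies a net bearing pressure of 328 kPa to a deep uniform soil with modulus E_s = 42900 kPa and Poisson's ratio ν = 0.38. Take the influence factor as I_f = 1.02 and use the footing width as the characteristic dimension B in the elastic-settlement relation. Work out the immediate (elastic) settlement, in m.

S_e ≈ 0.0207 m

Immediate (elastic) settlement: S_e = q·B·(1−ν²)/E_s · I_f.
S_e = 328 × 3.1 × (1 − 0.38²) / 42900 × 1.02
    = 328 × 3.1 × 0.8556 / 42900 × 1.02
    = 0.02068 m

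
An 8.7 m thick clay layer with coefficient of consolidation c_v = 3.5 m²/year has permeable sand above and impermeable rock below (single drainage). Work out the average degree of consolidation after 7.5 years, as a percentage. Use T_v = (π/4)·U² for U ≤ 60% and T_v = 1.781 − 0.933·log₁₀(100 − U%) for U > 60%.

U ≈ 65.6 %

Drainage path length: H_d = H = 8.7 m (single drainage).
T_v = c_v·t/H_d² = 3.5×7.5/8.7² = 0.34681.
T_v = 0.34681 corresponds to the U > 60% branch:
U = 1 − 10^((1.781 − T_v)/0.933)/100 = 0.6555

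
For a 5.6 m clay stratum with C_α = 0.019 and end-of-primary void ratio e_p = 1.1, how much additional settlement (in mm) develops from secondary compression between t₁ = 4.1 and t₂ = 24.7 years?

S_s ≈ 39.5 mm

Secondary compression: S_s = C_α·H/(1+e_p)·log₁₀(t₂/t₁)
S_s = 0.019×5.6/(1+1.1)×log₁₀(24.7/4.1)
    = 0.05067 × 0.7799 = 0.03952 m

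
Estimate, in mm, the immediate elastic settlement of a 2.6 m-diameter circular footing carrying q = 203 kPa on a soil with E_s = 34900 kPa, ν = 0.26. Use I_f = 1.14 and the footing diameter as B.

Immediate (elastic) settlement: S_e = q·B·(1−ν²)/E_s · I_f.
S_e = 203 × 2.6 × (1 − 0.26²) / 34900 × 1.14
    = 203 × 2.6 × 0.9324 / 34900 × 1.14
    = 0.01608 m = 16.08 mm

S_e ≈ 16.1 mm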